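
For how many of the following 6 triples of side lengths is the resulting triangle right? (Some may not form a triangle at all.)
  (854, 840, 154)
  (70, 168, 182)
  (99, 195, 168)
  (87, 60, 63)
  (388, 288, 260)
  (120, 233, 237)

(854,840,154): 154²+840² = 729316 = 854² → right
(70,168,182): 70²+168² = 33124 = 182² → right
(99,195,168): 99²+168² = 38025 = 195² → right
(87,60,63): 60²+63² = 7569 = 87² → right
(388,288,260): 260²+288² = 150544 = 388² → right
(120,233,237): 120²+233² = 68689 > 56169 = 237² → acute
5 of the 6 are right.

5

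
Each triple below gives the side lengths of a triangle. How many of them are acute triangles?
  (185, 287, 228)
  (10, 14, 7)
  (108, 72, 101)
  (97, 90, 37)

3

(185,287,228): 185²+228² = 86209 > 82369 = 287² → acute
(10,14,7): 7²+10² = 149 < 196 = 14² → obtuse
(108,72,101): 72²+101² = 15385 > 11664 = 108² → acute
(97,90,37): 37²+90² = 9469 > 9409 = 97² → acute
3 of the 4 are acute.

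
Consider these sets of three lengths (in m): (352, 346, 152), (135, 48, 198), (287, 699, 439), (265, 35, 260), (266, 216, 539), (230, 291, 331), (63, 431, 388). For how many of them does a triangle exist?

(152,346,352): 152+346 > 352 → valid
(48,135,198): 48+135 ≤ 198 → not valid
(287,439,699): 287+439 > 699 → valid
(35,260,265): 35+260 > 265 → valid
(216,266,539): 216+266 ≤ 539 → not valid
(230,291,331): 230+291 > 331 → valid
(63,388,431): 63+388 > 431 → valid
5 of the 7 triples form a triangle.

5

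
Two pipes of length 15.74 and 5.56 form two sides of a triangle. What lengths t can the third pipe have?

By the triangle inequality, t must be less than 15.74 + 5.56 = 21.30 and greater than |15.74 − 5.56| = 10.18.

10.18 < t < 21.30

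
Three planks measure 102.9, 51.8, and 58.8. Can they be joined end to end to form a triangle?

The longest side is 102.9, and the other two sum to 110.6.
Since 110.6 > 102.9, the triangle inequality holds.

Yes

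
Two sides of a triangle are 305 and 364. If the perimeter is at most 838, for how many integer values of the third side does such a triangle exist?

Triangle inequality: 59 < x < 669. Perimeter ≤ 838 gives x ≤ 838 − 305 − 364 = 169.
So 59 < x ≤ 169; integers 60 through 169: 110 values.

110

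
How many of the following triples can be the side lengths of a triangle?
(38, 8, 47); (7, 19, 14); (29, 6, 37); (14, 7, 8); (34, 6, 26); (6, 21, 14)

(8,38,47): 8+38 ≤ 47 → not valid
(7,14,19): 7+14 > 19 → valid
(6,29,37): 6+29 ≤ 37 → not valid
(7,8,14): 7+8 > 14 → valid
(6,26,34): 6+26 ≤ 34 → not valid
(6,14,21): 6+14 ≤ 21 → not valid
2 of the 6 triples form a triangle.

2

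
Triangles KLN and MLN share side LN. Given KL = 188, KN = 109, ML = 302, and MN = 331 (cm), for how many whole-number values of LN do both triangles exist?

From triangle KLN: 79 < LN < 297.
From triangle MLN: 29 < LN < 633.
Intersection: 79 < LN < 297, so integers 80 through 296: 217 values.

217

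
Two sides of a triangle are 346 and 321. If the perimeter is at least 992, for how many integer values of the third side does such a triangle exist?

Triangle inequality: 25 < x < 667. Perimeter ≥ 992 gives x ≥ 992 − 346 − 321 = 325.
So 325 ≤ x < 667; integers 325 through 666: 342 values.

342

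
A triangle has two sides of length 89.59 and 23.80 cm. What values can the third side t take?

By the triangle inequality, t must be less than 89.59 + 23.80 = 113.39 and greater than |89.59 − 23.80| = 65.79.

65.79 < t < 113.39 (cm)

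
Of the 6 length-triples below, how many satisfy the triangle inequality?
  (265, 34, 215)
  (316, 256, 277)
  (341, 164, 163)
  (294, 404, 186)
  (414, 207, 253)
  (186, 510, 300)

(34,215,265): 34+215 ≤ 265 → not valid
(256,277,316): 256+277 > 316 → valid
(163,164,341): 163+164 ≤ 341 → not valid
(186,294,404): 186+294 > 404 → valid
(207,253,414): 207+253 > 414 → valid
(186,300,510): 186+300 ≤ 510 → not valid
3 of the 6 triples form a triangle.

3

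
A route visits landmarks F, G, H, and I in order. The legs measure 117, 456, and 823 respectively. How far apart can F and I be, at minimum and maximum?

250 ≤ FI ≤ 1396

The maximum is all hops collinear in one direction: 117 + 456 + 823 = 1396.
The longest hop is 823; the others sum to 573. Folding the others back against it leaves at least 823 − 573 = 250.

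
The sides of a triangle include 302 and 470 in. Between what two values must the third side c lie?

By the triangle inequality, c must be less than 302 + 470 = 772 and greater than |302 − 470| = 168.

168 < c < 772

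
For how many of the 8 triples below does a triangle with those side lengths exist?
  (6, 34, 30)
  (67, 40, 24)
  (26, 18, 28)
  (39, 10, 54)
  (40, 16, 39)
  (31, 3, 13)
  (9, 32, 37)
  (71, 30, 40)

(6,30,34): 6+30 > 34 → valid
(24,40,67): 24+40 ≤ 67 → not valid
(18,26,28): 18+26 > 28 → valid
(10,39,54): 10+39 ≤ 54 → not valid
(16,39,40): 16+39 > 40 → valid
(3,13,31): 3+13 ≤ 31 → not valid
(9,32,37): 9+32 > 37 → valid
(30,40,71): 30+40 ≤ 71 → not valid
4 of the 8 triples form a triangle.

4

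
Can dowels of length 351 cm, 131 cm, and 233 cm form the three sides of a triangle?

The longest side is 351, and the other two sum to 364.
Since 364 > 351, the triangle inequality holds.

Yes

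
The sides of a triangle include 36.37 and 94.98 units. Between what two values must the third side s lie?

By the triangle inequality, s must be less than 36.37 + 94.98 = 131.35 and greater than |36.37 − 94.98| = 58.61.

58.61 < s < 131.35 (units)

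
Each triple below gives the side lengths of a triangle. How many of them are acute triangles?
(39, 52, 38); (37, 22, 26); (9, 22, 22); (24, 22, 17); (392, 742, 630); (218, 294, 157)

3

(39,52,38): 38²+39² = 2965 > 2704 = 52² → acute
(37,22,26): 22²+26² = 1160 < 1369 = 37² → obtuse
(9,22,22): 9²+22² = 565 > 484 = 22² → acute
(24,22,17): 17²+22² = 773 > 576 = 24² → acute
(392,742,630): 392²+630² = 550564 = 742² → right
(218,294,157): 157²+218² = 72173 < 86436 = 294² → obtuse
3 of the 6 are acute.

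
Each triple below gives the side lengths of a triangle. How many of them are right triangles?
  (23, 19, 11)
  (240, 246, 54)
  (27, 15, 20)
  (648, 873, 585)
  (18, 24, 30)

3

(23,19,11): 11²+19² = 482 < 529 = 23² → obtuse
(240,246,54): 54²+240² = 60516 = 246² → right
(27,15,20): 15²+20² = 625 < 729 = 27² → obtuse
(648,873,585): 585²+648² = 762129 = 873² → right
(18,24,30): 18²+24² = 900 = 30² → right
3 of the 5 are right.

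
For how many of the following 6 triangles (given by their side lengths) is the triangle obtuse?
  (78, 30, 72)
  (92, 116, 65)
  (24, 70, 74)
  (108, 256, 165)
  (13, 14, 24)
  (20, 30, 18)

4

(78,30,72): 30²+72² = 6084 = 78² → right
(92,116,65): 65²+92² = 12689 < 13456 = 116² → obtuse
(24,70,74): 24²+70² = 5476 = 74² → right
(108,256,165): 108²+165² = 38889 < 65536 = 256² → obtuse
(13,14,24): 13²+14² = 365 < 576 = 24² → obtuse
(20,30,18): 18²+20² = 724 < 900 = 30² → obtuse
4 of the 6 are obtuse.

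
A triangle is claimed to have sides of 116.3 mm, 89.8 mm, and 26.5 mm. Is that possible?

The two shorter sides sum to 116.3, exactly equal to the longest side 116.3.
That gives only a degenerate (flat) triangle — the inequality must be strict.

No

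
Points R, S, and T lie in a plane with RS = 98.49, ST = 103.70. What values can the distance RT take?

By the triangle inequality, |98.49 − 103.70| ≤ RT ≤ 98.49 + 103.70.

5.21 ≤ RT ≤ 202.19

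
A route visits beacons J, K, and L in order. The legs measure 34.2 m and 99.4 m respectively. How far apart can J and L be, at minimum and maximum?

65.2 ≤ JL ≤ 133.6 m

By the triangle inequality, |34.2 − 99.4| ≤ JL ≤ 34.2 + 99.4.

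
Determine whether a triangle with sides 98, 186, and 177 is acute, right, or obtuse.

Compare the square of the longest side to the sum of squares of the other two: 98² + 177² = 40933 > 34596 = 186².

acute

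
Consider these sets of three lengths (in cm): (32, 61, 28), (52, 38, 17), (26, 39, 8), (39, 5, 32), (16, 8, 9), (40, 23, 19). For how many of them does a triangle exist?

(28,32,61): 28+32 ≤ 61 → not valid
(17,38,52): 17+38 > 52 → valid
(8,26,39): 8+26 ≤ 39 → not valid
(5,32,39): 5+32 ≤ 39 → not valid
(8,9,16): 8+9 > 16 → valid
(19,23,40): 19+23 > 40 → valid
3 of the 6 triples form a triangle.

3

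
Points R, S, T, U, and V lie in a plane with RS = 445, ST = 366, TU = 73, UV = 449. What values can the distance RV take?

0 ≤ RV ≤ 1333

The maximum is all hops collinear in one direction: 445 + 366 + 73 + 449 = 1333.
The longest hop is 449; the others sum to 884. Since 449 ≤ 884, the path can fold back on itself completely, so the minimum distance is 0.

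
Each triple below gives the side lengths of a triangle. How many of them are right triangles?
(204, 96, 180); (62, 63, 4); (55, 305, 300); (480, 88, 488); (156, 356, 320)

4

(204,96,180): 96²+180² = 41616 = 204² → right
(62,63,4): 4²+62² = 3860 < 3969 = 63² → obtuse
(55,305,300): 55²+300² = 93025 = 305² → right
(480,88,488): 88²+480² = 238144 = 488² → right
(156,356,320): 156²+320² = 126736 = 356² → right
4 of the 5 are right.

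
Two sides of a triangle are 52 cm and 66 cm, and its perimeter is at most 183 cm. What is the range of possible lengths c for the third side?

Triangle inequality alone gives 14 < c < 118.
The perimeter condition gives c ≤ 183 − 52 − 66 = 65.
Intersecting the two: 14 < c ≤ 65.

14 < c ≤ 65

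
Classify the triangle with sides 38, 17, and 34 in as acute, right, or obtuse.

Compare the square of the longest side to the sum of squares of the other two: 17² + 34² = 1445 > 1444 = 38².

acute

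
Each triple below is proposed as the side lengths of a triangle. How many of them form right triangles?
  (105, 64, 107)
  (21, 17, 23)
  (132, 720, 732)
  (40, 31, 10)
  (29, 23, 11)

(105,64,107): 64²+105² = 15121 > 11449 = 107² → acute
(21,17,23): 17²+21² = 730 > 529 = 23² → acute
(132,720,732): 132²+720² = 535824 = 732² → right
(40,31,10): 10²+31² = 1061 < 1600 = 40² → obtuse
(29,23,11): 11²+23² = 650 < 841 = 29² → obtuse
1 of the 5 is right.

1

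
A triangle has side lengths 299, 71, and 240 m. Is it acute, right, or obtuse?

obtuse

Compare the square of the longest side to the sum of squares of the other two: 71² + 240² = 62641 < 89401 = 299².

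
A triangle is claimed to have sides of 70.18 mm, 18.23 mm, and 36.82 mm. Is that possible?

No

The longest side is 70.18, but the other two sum to only 55.05.
55.05 < 70.18, so the triangle inequality fails.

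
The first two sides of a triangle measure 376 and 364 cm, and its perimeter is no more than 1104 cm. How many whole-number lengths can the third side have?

Triangle inequality: 12 < x < 740. Perimeter ≤ 1104 gives x ≤ 1104 − 376 − 364 = 364.
So 12 < x ≤ 364; integers 13 through 364: 352 values.

352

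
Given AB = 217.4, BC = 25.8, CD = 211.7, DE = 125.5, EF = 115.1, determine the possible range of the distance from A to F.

The maximum is all hops collinear in one direction: 217.4 + 25.8 + 211.7 + 125.5 + 115.1 = 695.5.
The longest hop is 217.4; the others sum to 478.1. Since 217.4 ≤ 478.1, the path can fold back on itself completely, so the minimum distance is 0.

0 ≤ AF ≤ 695.5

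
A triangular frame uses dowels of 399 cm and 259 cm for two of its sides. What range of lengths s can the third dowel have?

By the triangle inequality, s must be less than 399 + 259 = 658 and greater than |399 − 259| = 140.

140 < s < 658 (cm)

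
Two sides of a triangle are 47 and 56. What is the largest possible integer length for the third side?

102

The third side must be strictly less than 47 + 56 = 103.
The largest integer below 103 is 102.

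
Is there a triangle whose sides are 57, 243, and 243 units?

Yes

The longest side is 243, and the other two sum to 300.
Since 300 > 243, the triangle inequality holds.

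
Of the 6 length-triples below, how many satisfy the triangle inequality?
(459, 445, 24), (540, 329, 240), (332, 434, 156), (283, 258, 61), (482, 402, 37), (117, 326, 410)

5

(24,445,459): 24+445 > 459 → valid
(240,329,540): 240+329 > 540 → valid
(156,332,434): 156+332 > 434 → valid
(61,258,283): 61+258 > 283 → valid
(37,402,482): 37+402 ≤ 482 → not valid
(117,326,410): 117+326 > 410 → valid
5 of the 6 triples form a triangle.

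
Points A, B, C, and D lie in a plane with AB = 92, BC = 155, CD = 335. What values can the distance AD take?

The maximum is all hops collinear in one direction: 92 + 155 + 335 = 582.
The longest hop is 335; the others sum to 247. Folding the others back against it leaves at least 335 − 247 = 88.

88 ≤ AD ≤ 582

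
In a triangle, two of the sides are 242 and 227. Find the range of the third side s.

15 < s < 469

By the triangle inequality, s must be less than 242 + 227 = 469 and greater than |242 − 227| = 15.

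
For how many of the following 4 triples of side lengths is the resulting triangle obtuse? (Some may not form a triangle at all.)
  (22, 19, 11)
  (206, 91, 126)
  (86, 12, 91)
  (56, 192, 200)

(22,19,11): 11²+19² = 482 < 484 = 22² → obtuse
(206,91,126): 91²+126² = 24157 < 42436 = 206² → obtuse
(86,12,91): 12²+86² = 7540 < 8281 = 91² → obtuse
(56,192,200): 56²+192² = 40000 = 200² → right
3 of the 4 are obtuse.

3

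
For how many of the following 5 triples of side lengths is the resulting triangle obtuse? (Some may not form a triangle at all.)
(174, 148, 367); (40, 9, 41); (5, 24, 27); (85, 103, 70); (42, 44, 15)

(174,148,367): 148+174 ≤ 367, not a triangle
(40,9,41): 9²+40² = 1681 = 41² → right
(5,24,27): 5²+24² = 601 < 729 = 27² → obtuse
(85,103,70): 70²+85² = 12125 > 10609 = 103² → acute
(42,44,15): 15²+42² = 1989 > 1936 = 44² → acute
1 of the 5 is obtuse.

1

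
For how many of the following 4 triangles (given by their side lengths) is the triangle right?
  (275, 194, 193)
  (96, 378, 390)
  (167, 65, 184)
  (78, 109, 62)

(275,194,193): 193²+194² = 74885 < 75625 = 275² → obtuse
(96,378,390): 96²+378² = 152100 = 390² → right
(167,65,184): 65²+167² = 32114 < 33856 = 184² → obtuse
(78,109,62): 62²+78² = 9928 < 11881 = 109² → obtuse
1 of the 4 is right.

1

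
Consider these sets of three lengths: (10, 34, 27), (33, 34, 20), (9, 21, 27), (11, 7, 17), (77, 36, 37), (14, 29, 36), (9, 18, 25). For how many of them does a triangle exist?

(10,27,34): 10+27 > 34 → valid
(20,33,34): 20+33 > 34 → valid
(9,21,27): 9+21 > 27 → valid
(7,11,17): 7+11 > 17 → valid
(36,37,77): 36+37 ≤ 77 → not valid
(14,29,36): 14+29 > 36 → valid
(9,18,25): 9+18 > 25 → valid
6 of the 7 triples form a triangle.

6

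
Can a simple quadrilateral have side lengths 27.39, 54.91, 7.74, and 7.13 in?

For a quadrilateral, each side must be shorter than the sum of the others.
Here the longest side is 54.91, but the remaining 3 sides sum to only 42.26.

No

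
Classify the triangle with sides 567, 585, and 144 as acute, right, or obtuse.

right

Compare the square of the longest side to the sum of squares of the other two: 144² + 567² = 342225 = 585².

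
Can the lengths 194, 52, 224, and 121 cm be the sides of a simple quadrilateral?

Yes

A quadrilateral exists iff every side is shorter than the sum of the others — equivalently, the longest side is less than the sum of the rest.
Longest side 224 < 367 (sum of the remaining 3), so yes.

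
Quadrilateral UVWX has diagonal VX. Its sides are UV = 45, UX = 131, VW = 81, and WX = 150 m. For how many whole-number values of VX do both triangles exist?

From triangle UVX: 86 < VX < 176.
From triangle WVX: 69 < VX < 231.
Intersection: 86 < VX < 176, so integers 87 through 175: 89 values.

89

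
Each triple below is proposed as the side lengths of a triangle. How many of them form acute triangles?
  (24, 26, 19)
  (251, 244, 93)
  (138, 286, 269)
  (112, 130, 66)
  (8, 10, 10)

4

(24,26,19): 19²+24² = 937 > 676 = 26² → acute
(251,244,93): 93²+244² = 68185 > 63001 = 251² → acute
(138,286,269): 138²+269² = 91405 > 81796 = 286² → acute
(112,130,66): 66²+112² = 16900 = 130² → right
(8,10,10): 8²+10² = 164 > 100 = 10² → acute
4 of the 5 are acute.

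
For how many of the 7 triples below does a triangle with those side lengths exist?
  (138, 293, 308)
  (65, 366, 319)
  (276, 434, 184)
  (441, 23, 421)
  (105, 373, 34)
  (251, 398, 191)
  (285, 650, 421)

6

(138,293,308): 138+293 > 308 → valid
(65,319,366): 65+319 > 366 → valid
(184,276,434): 184+276 > 434 → valid
(23,421,441): 23+421 > 441 → valid
(34,105,373): 34+105 ≤ 373 → not valid
(191,251,398): 191+251 > 398 → valid
(285,421,650): 285+421 > 650 → valid
6 of the 7 triples form a triangle.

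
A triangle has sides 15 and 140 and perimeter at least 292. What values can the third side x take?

Triangle inequality alone gives 125 < x < 155.
The perimeter condition gives x ≥ 292 − 15 − 140 = 137.
Intersecting the two: 137 ≤ x < 155.

137 ≤ x < 155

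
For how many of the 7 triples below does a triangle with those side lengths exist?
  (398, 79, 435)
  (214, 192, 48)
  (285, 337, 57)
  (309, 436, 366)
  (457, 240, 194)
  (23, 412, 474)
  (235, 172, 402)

(79,398,435): 79+398 > 435 → valid
(48,192,214): 48+192 > 214 → valid
(57,285,337): 57+285 > 337 → valid
(309,366,436): 309+366 > 436 → valid
(194,240,457): 194+240 ≤ 457 → not valid
(23,412,474): 23+412 ≤ 474 → not valid
(172,235,402): 172+235 > 402 → valid
5 of the 7 triples form a triangle.

5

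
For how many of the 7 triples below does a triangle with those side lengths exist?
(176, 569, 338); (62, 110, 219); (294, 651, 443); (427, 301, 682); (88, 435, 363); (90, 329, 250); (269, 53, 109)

4

(176,338,569): 176+338 ≤ 569 → not valid
(62,110,219): 62+110 ≤ 219 → not valid
(294,443,651): 294+443 > 651 → valid
(301,427,682): 301+427 > 682 → valid
(88,363,435): 88+363 > 435 → valid
(90,250,329): 90+250 > 329 → valid
(53,109,269): 53+109 ≤ 269 → not valid
4 of the 7 triples form a triangle.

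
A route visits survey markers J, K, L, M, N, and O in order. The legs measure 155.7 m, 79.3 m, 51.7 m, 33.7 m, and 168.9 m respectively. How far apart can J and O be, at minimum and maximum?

The maximum is all hops collinear in one direction: 155.7 + 79.3 + 51.7 + 33.7 + 168.9 = 489.3.
The longest hop is 168.9; the others sum to 320.4. Since 168.9 ≤ 320.4, the path can fold back on itself completely, so the minimum distance is 0.

0 ≤ JO ≤ 489.3 m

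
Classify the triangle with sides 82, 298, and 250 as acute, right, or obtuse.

Compare the square of the longest side to the sum of squares of the other two: 82² + 250² = 69224 < 88804 = 298².

obtuse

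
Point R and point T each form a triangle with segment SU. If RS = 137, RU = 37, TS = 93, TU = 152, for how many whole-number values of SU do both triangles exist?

73

From triangle RSU: 100 < SU < 174.
From triangle TSU: 59 < SU < 245.
Intersection: 100 < SU < 174, so integers 101 through 173: 73 values.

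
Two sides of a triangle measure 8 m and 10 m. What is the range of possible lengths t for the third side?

By the triangle inequality, t must be less than 8 + 10 = 18 and greater than |8 − 10| = 2.

2 < t < 18 (m)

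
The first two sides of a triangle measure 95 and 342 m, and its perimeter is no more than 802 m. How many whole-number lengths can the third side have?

Triangle inequality: 247 < x < 437. Perimeter ≤ 802 gives x ≤ 802 − 95 − 342 = 365.
So 247 < x ≤ 365; integers 248 through 365: 118 values.

118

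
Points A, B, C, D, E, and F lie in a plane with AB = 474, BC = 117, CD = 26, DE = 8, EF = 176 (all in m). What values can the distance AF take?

The maximum is all hops collinear in one direction: 474 + 117 + 26 + 8 + 176 = 801.
The longest hop is 474; the others sum to 327. Folding the others back against it leaves at least 474 − 327 = 147.

147 ≤ AF ≤ 801 m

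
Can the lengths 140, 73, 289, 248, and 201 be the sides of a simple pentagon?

A pentagon exists iff every side is shorter than the sum of the others — equivalently, the longest side is less than the sum of the rest.
Longest side 289 < 662 (sum of the remaining 4), so yes.

Yes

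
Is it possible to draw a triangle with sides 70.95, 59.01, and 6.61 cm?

No

The longest side is 70.95, but the other two sum to only 65.62.
65.62 < 70.95, so the triangle inequality fails.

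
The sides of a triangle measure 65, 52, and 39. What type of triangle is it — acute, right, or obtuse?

right

Compare the square of the longest side to the sum of squares of the other two: 39² + 52² = 4225 = 65².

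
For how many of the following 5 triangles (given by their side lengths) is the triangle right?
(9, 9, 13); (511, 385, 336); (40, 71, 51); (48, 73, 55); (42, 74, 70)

2

(9,9,13): 9²+9² = 162 < 169 = 13² → obtuse
(511,385,336): 336²+385² = 261121 = 511² → right
(40,71,51): 40²+51² = 4201 < 5041 = 71² → obtuse
(48,73,55): 48²+55² = 5329 = 73² → right
(42,74,70): 42²+70² = 6664 > 5476 = 74² → acute
2 of the 5 are right.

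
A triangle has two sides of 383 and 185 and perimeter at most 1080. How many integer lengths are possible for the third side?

Triangle inequality: 198 < x < 568. Perimeter ≤ 1080 gives x ≤ 1080 − 383 − 185 = 512.
So 198 < x ≤ 512; integers 199 through 512: 314 values.

314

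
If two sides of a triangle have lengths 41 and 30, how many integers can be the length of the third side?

59

The third side lies in the open interval (11, 71).
Integers from 12 to 70 inclusive: 70 − 12 + 1 = 59.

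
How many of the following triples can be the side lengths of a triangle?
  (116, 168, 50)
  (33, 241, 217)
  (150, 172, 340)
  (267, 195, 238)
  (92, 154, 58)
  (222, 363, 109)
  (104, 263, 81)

(50,116,168): 50+116 ≤ 168 → not valid
(33,217,241): 33+217 > 241 → valid
(150,172,340): 150+172 ≤ 340 → not valid
(195,238,267): 195+238 > 267 → valid
(58,92,154): 58+92 ≤ 154 → not valid
(109,222,363): 109+222 ≤ 363 → not valid
(81,104,263): 81+104 ≤ 263 → not valid
2 of the 7 triples form a triangle.

2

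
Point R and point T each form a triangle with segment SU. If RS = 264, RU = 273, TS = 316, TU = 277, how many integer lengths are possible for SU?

497

From triangle RSU: 9 < SU < 537.
From triangle TSU: 39 < SU < 593.
Intersection: 39 < SU < 537, so integers 40 through 536: 497 values.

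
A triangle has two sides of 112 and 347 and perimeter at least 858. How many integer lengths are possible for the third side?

Triangle inequality: 235 < x < 459. Perimeter ≥ 858 gives x ≥ 858 − 112 − 347 = 399.
So 399 ≤ x < 459; integers 399 through 458: 60 values.

60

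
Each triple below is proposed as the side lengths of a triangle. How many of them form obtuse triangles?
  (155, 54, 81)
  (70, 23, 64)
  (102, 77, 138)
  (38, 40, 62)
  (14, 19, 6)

(155,54,81): 54+81 ≤ 155, not a triangle
(70,23,64): 23²+64² = 4625 < 4900 = 70² → obtuse
(102,77,138): 77²+102² = 16333 < 19044 = 138² → obtuse
(38,40,62): 38²+40² = 3044 < 3844 = 62² → obtuse
(14,19,6): 6²+14² = 232 < 361 = 19² → obtuse
4 of the 5 are obtuse.

4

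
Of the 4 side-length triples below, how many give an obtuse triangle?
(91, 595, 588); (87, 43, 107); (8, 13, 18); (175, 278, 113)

(91,595,588): 91²+588² = 354025 = 595² → right
(87,43,107): 43²+87² = 9418 < 11449 = 107² → obtuse
(8,13,18): 8²+13² = 233 < 324 = 18² → obtuse
(175,278,113): 113²+175² = 43394 < 77284 = 278² → obtuse
3 of the 4 are obtuse.

3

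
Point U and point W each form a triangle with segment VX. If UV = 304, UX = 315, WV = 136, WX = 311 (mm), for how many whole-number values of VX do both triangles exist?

271

From triangle UVX: 11 < VX < 619.
From triangle WVX: 175 < VX < 447.
Intersection: 175 < VX < 447, so integers 176 through 446: 271 values.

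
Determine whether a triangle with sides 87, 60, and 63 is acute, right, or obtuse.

right

Compare the square of the longest side to the sum of squares of the other two: 60² + 63² = 7569 = 87².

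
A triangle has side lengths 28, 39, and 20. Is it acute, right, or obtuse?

obtuse

Compare the square of the longest side to the sum of squares of the other two: 20² + 28² = 1184 < 1521 = 39².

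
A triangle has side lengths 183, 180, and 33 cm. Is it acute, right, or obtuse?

Compare the square of the longest side to the sum of squares of the other two: 33² + 180² = 33489 = 183².

right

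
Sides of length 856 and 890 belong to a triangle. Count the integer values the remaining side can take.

1711

The third side lies in the open interval (34, 1746).
Integers from 35 to 1745 inclusive: 1745 − 35 + 1 = 1711.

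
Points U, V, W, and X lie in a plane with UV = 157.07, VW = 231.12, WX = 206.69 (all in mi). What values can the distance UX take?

0 ≤ UX ≤ 594.88 mi

The maximum is all hops collinear in one direction: 157.07 + 231.12 + 206.69 = 594.88.
The longest hop is 231.12; the others sum to 363.76. Since 231.12 ≤ 363.76, the path can fold back on itself completely, so the minimum distance is 0.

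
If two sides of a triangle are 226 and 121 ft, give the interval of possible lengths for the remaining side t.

By the triangle inequality, t must be less than 226 + 121 = 347 and greater than |226 − 121| = 105.

105 < t < 347 (ft)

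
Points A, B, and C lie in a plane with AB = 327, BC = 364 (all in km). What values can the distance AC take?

By the triangle inequality, |327 − 364| ≤ AC ≤ 327 + 364.

37 ≤ AC ≤ 691 km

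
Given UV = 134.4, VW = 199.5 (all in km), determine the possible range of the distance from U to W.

65.1 ≤ UW ≤ 333.9 km

By the triangle inequality, |134.4 − 199.5| ≤ UW ≤ 134.4 + 199.5.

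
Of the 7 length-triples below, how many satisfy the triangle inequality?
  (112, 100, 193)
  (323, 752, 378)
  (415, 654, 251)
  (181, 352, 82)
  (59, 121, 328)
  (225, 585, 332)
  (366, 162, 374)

(100,112,193): 100+112 > 193 → valid
(323,378,752): 323+378 ≤ 752 → not valid
(251,415,654): 251+415 > 654 → valid
(82,181,352): 82+181 ≤ 352 → not valid
(59,121,328): 59+121 ≤ 328 → not valid
(225,332,585): 225+332 ≤ 585 → not valid
(162,366,374): 162+366 > 374 → valid
3 of the 7 triples form a triangle.

3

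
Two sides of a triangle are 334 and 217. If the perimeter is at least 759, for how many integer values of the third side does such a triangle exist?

Triangle inequality: 117 < x < 551. Perimeter ≥ 759 gives x ≥ 759 − 334 − 217 = 208.
So 208 ≤ x < 551; integers 208 through 550: 343 values.

343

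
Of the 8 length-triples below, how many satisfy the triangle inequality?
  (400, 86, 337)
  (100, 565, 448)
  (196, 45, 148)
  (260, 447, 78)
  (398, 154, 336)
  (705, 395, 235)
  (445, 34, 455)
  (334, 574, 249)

4

(86,337,400): 86+337 > 400 → valid
(100,448,565): 100+448 ≤ 565 → not valid
(45,148,196): 45+148 ≤ 196 → not valid
(78,260,447): 78+260 ≤ 447 → not valid
(154,336,398): 154+336 > 398 → valid
(235,395,705): 235+395 ≤ 705 → not valid
(34,445,455): 34+445 > 455 → valid
(249,334,574): 249+334 > 574 → valid
4 of the 8 triples form a triangle.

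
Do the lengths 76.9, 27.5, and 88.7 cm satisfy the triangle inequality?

Yes

The longest side is 88.7, and the other two sum to 104.4.
Since 104.4 > 88.7, the triangle inequality holds.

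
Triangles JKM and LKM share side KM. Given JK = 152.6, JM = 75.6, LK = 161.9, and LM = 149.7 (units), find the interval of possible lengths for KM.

77.0 < KM < 228.2

From triangle JKM: |152.6 − 75.6| < KM < 152.6 + 75.6, i.e. 77.0 < KM < 228.2.
From triangle LKM: 12.2 < KM < 311.6.
Both must hold, so KM lies in the intersection.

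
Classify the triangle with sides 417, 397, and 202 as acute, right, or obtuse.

acute

Compare the square of the longest side to the sum of squares of the other two: 202² + 397² = 198413 > 173889 = 417².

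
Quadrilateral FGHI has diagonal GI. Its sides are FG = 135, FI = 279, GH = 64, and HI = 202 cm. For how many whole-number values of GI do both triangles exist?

From triangle FGI: 144 < GI < 414.
From triangle HGI: 138 < GI < 266.
Intersection: 144 < GI < 266, so integers 145 through 265: 121 values.

121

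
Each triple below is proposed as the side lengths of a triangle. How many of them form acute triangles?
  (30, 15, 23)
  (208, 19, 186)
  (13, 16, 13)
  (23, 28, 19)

(30,15,23): 15²+23² = 754 < 900 = 30² → obtuse
(208,19,186): 19+186 ≤ 208, not a triangle
(13,16,13): 13²+13² = 338 > 256 = 16² → acute
(23,28,19): 19²+23² = 890 > 784 = 28² → acute
2 of the 4 are acute.

2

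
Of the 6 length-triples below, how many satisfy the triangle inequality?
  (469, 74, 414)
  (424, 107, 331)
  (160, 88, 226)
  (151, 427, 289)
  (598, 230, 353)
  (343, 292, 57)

5

(74,414,469): 74+414 > 469 → valid
(107,331,424): 107+331 > 424 → valid
(88,160,226): 88+160 > 226 → valid
(151,289,427): 151+289 > 427 → valid
(230,353,598): 230+353 ≤ 598 → not valid
(57,292,343): 57+292 > 343 → valid
5 of the 6 triples form a triangle.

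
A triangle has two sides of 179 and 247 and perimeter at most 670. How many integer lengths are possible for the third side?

Triangle inequality: 68 < x < 426. Perimeter ≤ 670 gives x ≤ 670 − 179 − 247 = 244.
So 68 < x ≤ 244; integers 69 through 244: 176 values.

176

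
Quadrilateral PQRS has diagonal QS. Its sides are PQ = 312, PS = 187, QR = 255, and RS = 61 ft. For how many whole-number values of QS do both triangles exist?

121

From triangle PQS: 125 < QS < 499.
From triangle RQS: 194 < QS < 316.
Intersection: 194 < QS < 316, so integers 195 through 315: 121 values.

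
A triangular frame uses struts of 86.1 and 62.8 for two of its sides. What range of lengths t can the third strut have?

By the triangle inequality, t must be less than 86.1 + 62.8 = 148.9 and greater than |86.1 − 62.8| = 23.3.

23.3 < t < 148.9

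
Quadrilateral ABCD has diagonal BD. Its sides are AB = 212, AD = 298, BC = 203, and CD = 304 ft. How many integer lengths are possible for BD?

405

From triangle ABD: 86 < BD < 510.
From triangle CBD: 101 < BD < 507.
Intersection: 101 < BD < 507, so integers 102 through 506: 405 values.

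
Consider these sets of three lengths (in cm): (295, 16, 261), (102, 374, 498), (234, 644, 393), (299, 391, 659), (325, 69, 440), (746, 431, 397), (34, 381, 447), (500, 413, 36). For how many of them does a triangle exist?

(16,261,295): 16+261 ≤ 295 → not valid
(102,374,498): 102+374 ≤ 498 → not valid
(234,393,644): 234+393 ≤ 644 → not valid
(299,391,659): 299+391 > 659 → valid
(69,325,440): 69+325 ≤ 440 → not valid
(397,431,746): 397+431 > 746 → valid
(34,381,447): 34+381 ≤ 447 → not valid
(36,413,500): 36+413 ≤ 500 → not valid
2 of the 8 triples form a triangle.

2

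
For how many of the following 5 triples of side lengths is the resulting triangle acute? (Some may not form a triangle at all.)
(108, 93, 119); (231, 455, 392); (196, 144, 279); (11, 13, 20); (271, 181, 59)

1

(108,93,119): 93²+108² = 20313 > 14161 = 119² → acute
(231,455,392): 231²+392² = 207025 = 455² → right
(196,144,279): 144²+196² = 59152 < 77841 = 279² → obtuse
(11,13,20): 11²+13² = 290 < 400 = 20² → obtuse
(271,181,59): 59+181 ≤ 271, not a triangle
1 of the 5 is acute.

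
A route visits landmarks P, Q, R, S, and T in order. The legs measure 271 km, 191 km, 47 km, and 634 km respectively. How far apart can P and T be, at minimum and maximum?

125 ≤ PT ≤ 1143 km

The maximum is all hops collinear in one direction: 271 + 191 + 47 + 634 = 1143.
The longest hop is 634; the others sum to 509. Folding the others back against it leaves at least 634 − 509 = 125.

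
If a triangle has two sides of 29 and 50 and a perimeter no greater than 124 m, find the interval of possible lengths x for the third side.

21 < x ≤ 45 m

Triangle inequality alone gives 21 < x < 79.
The perimeter condition gives x ≤ 124 − 29 − 50 = 45.
Intersecting the two: 21 < x ≤ 45.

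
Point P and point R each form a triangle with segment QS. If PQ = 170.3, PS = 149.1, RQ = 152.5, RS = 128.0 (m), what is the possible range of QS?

24.5 < QS < 280.5

From triangle PQS: |170.3 − 149.1| < QS < 170.3 + 149.1, i.e. 21.2 < QS < 319.4.
From triangle RQS: 24.5 < QS < 280.5.
Both must hold, so QS lies in the intersection.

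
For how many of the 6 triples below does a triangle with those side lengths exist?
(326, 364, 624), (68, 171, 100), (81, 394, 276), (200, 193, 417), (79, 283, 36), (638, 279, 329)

(326,364,624): 326+364 > 624 → valid
(68,100,171): 68+100 ≤ 171 → not valid
(81,276,394): 81+276 ≤ 394 → not valid
(193,200,417): 193+200 ≤ 417 → not valid
(36,79,283): 36+79 ≤ 283 → not valid
(279,329,638): 279+329 ≤ 638 → not valid
1 of the 6 triples forms a triangle.

1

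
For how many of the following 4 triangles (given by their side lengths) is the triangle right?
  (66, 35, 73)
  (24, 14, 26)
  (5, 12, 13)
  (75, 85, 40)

(66,35,73): 35²+66² = 5581 > 5329 = 73² → acute
(24,14,26): 14²+24² = 772 > 676 = 26² → acute
(5,12,13): 5²+12² = 169 = 13² → right
(75,85,40): 40²+75² = 7225 = 85² → right
2 of the 4 are right.

2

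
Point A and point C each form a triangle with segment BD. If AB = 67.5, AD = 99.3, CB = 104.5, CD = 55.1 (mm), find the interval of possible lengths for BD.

49.4 < BD < 159.6

From triangle ABD: |67.5 − 99.3| < BD < 67.5 + 99.3, i.e. 31.8 < BD < 166.8.
From triangle CBD: 49.4 < BD < 159.6.
Both must hold, so BD lies in the intersection.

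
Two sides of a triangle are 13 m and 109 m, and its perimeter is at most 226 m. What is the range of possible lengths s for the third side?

Triangle inequality alone gives 96 < s < 122.
The perimeter condition gives s ≤ 226 − 13 − 109 = 104.
Intersecting the two: 96 < s ≤ 104.

96 < s ≤ 104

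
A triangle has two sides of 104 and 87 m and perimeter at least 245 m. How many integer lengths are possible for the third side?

Triangle inequality: 17 < x < 191. Perimeter ≥ 245 gives x ≥ 245 − 104 − 87 = 54.
So 54 ≤ x < 191; integers 54 through 190: 137 values.

137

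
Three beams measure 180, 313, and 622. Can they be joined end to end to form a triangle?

The longest side is 622, but the other two sum to only 493.
493 < 622, so the triangle inequality fails.

No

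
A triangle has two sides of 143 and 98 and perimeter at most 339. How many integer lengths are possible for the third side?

Triangle inequality: 45 < x < 241. Perimeter ≤ 339 gives x ≤ 339 − 143 − 98 = 98.
So 45 < x ≤ 98; integers 46 through 98: 53 values.

53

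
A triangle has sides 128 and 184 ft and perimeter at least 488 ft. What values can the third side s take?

176 ≤ s < 312

Triangle inequality alone gives 56 < s < 312.
The perimeter condition gives s ≥ 488 − 128 − 184 = 176.
Intersecting the two: 176 ≤ s < 312.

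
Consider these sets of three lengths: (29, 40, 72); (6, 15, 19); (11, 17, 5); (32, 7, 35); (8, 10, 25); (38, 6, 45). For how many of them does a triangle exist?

(29,40,72): 29+40 ≤ 72 → not valid
(6,15,19): 6+15 > 19 → valid
(5,11,17): 5+11 ≤ 17 → not valid
(7,32,35): 7+32 > 35 → valid
(8,10,25): 8+10 ≤ 25 → not valid
(6,38,45): 6+38 ≤ 45 → not valid
2 of the 6 triples form a triangle.

2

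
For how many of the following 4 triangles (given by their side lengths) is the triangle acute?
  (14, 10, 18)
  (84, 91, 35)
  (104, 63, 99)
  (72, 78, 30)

1

(14,10,18): 10²+14² = 296 < 324 = 18² → obtuse
(84,91,35): 35²+84² = 8281 = 91² → right
(104,63,99): 63²+99² = 13770 > 10816 = 104² → acute
(72,78,30): 30²+72² = 6084 = 78² → right
1 of the 4 is acute.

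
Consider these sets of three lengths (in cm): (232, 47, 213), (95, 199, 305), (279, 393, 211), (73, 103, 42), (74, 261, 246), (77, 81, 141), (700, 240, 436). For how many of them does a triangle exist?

5

(47,213,232): 47+213 > 232 → valid
(95,199,305): 95+199 ≤ 305 → not valid
(211,279,393): 211+279 > 393 → valid
(42,73,103): 42+73 > 103 → valid
(74,246,261): 74+246 > 261 → valid
(77,81,141): 77+81 > 141 → valid
(240,436,700): 240+436 ≤ 700 → not valid
5 of the 7 triples form a triangle.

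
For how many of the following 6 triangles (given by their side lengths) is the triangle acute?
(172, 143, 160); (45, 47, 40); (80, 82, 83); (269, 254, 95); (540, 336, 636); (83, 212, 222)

(172,143,160): 143²+160² = 46049 > 29584 = 172² → acute
(45,47,40): 40²+45² = 3625 > 2209 = 47² → acute
(80,82,83): 80²+82² = 13124 > 6889 = 83² → acute
(269,254,95): 95²+254² = 73541 > 72361 = 269² → acute
(540,336,636): 336²+540² = 404496 = 636² → right
(83,212,222): 83²+212² = 51833 > 49284 = 222² → acute
5 of the 6 are acute.

5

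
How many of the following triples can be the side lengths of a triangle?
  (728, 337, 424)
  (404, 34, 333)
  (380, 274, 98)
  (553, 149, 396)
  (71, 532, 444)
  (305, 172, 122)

(337,424,728): 337+424 > 728 → valid
(34,333,404): 34+333 ≤ 404 → not valid
(98,274,380): 98+274 ≤ 380 → not valid
(149,396,553): 149+396 ≤ 553 → not valid
(71,444,532): 71+444 ≤ 532 → not valid
(122,172,305): 122+172 ≤ 305 → not valid
1 of the 6 triples forms a triangle.

1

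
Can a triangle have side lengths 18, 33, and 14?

No

The longest side is 33, but the other two sum to only 32.
32 < 33, so the triangle inequality fails.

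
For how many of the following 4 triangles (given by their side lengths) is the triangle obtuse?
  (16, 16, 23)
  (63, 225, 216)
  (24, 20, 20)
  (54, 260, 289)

(16,16,23): 16²+16² = 512 < 529 = 23² → obtuse
(63,225,216): 63²+216² = 50625 = 225² → right
(24,20,20): 20²+20² = 800 > 576 = 24² → acute
(54,260,289): 54²+260² = 70516 < 83521 = 289² → obtuse
2 of the 4 are obtuse.

2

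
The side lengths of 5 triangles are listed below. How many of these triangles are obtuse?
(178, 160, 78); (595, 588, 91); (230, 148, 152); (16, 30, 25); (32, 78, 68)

(178,160,78): 78²+160² = 31684 = 178² → right
(595,588,91): 91²+588² = 354025 = 595² → right
(230,148,152): 148²+152² = 45008 < 52900 = 230² → obtuse
(16,30,25): 16²+25² = 881 < 900 = 30² → obtuse
(32,78,68): 32²+68² = 5648 < 6084 = 78² → obtuse
3 of the 5 are obtuse.

3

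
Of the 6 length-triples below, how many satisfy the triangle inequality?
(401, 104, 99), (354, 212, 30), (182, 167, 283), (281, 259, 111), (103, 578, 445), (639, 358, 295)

(99,104,401): 99+104 ≤ 401 → not valid
(30,212,354): 30+212 ≤ 354 → not valid
(167,182,283): 167+182 > 283 → valid
(111,259,281): 111+259 > 281 → valid
(103,445,578): 103+445 ≤ 578 → not valid
(295,358,639): 295+358 > 639 → valid
3 of the 6 triples form a triangle.

3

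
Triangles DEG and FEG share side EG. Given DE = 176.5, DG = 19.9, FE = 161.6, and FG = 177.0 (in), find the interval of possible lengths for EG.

From triangle DEG: |176.5 − 19.9| < EG < 176.5 + 19.9, i.e. 156.6 < EG < 196.4.
From triangle FEG: 15.4 < EG < 338.6.
Both must hold, so EG lies in the intersection.

156.6 < EG < 196.4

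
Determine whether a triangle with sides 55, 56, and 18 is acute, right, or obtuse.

Compare the square of the longest side to the sum of squares of the other two: 18² + 55² = 3349 > 3136 = 56².

acute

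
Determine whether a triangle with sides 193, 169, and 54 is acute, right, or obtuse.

obtuse

Compare the square of the longest side to the sum of squares of the other two: 54² + 169² = 31477 < 37249 = 193².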